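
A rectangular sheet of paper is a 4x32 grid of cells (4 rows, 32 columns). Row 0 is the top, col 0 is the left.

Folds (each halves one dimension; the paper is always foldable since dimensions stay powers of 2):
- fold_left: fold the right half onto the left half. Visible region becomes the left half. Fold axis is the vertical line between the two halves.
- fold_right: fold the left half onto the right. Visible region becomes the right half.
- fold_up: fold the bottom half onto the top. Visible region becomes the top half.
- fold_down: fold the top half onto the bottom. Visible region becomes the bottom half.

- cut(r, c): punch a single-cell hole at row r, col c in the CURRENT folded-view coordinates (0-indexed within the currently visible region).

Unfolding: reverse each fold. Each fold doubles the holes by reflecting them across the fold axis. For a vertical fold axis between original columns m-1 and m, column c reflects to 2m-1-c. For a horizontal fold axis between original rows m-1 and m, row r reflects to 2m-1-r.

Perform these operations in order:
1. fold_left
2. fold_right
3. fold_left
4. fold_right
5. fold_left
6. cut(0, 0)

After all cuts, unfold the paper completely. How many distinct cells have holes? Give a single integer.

Op 1 fold_left: fold axis v@16; visible region now rows[0,4) x cols[0,16) = 4x16
Op 2 fold_right: fold axis v@8; visible region now rows[0,4) x cols[8,16) = 4x8
Op 3 fold_left: fold axis v@12; visible region now rows[0,4) x cols[8,12) = 4x4
Op 4 fold_right: fold axis v@10; visible region now rows[0,4) x cols[10,12) = 4x2
Op 5 fold_left: fold axis v@11; visible region now rows[0,4) x cols[10,11) = 4x1
Op 6 cut(0, 0): punch at orig (0,10); cuts so far [(0, 10)]; region rows[0,4) x cols[10,11) = 4x1
Unfold 1 (reflect across v@11): 2 holes -> [(0, 10), (0, 11)]
Unfold 2 (reflect across v@10): 4 holes -> [(0, 8), (0, 9), (0, 10), (0, 11)]
Unfold 3 (reflect across v@12): 8 holes -> [(0, 8), (0, 9), (0, 10), (0, 11), (0, 12), (0, 13), (0, 14), (0, 15)]
Unfold 4 (reflect across v@8): 16 holes -> [(0, 0), (0, 1), (0, 2), (0, 3), (0, 4), (0, 5), (0, 6), (0, 7), (0, 8), (0, 9), (0, 10), (0, 11), (0, 12), (0, 13), (0, 14), (0, 15)]
Unfold 5 (reflect across v@16): 32 holes -> [(0, 0), (0, 1), (0, 2), (0, 3), (0, 4), (0, 5), (0, 6), (0, 7), (0, 8), (0, 9), (0, 10), (0, 11), (0, 12), (0, 13), (0, 14), (0, 15), (0, 16), (0, 17), (0, 18), (0, 19), (0, 20), (0, 21), (0, 22), (0, 23), (0, 24), (0, 25), (0, 26), (0, 27), (0, 28), (0, 29), (0, 30), (0, 31)]

Answer: 32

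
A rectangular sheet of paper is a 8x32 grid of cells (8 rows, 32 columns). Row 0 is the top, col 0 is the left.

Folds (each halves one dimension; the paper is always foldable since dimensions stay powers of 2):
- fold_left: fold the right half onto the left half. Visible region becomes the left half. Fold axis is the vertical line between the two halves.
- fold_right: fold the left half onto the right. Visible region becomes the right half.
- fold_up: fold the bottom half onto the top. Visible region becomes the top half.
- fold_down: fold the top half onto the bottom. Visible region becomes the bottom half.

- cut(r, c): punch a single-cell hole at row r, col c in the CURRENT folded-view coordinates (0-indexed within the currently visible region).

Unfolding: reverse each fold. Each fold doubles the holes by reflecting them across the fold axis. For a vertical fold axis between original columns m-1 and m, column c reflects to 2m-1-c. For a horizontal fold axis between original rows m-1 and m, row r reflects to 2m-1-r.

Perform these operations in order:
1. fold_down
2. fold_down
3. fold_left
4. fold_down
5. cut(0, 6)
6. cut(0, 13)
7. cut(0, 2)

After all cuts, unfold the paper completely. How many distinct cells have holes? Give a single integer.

Op 1 fold_down: fold axis h@4; visible region now rows[4,8) x cols[0,32) = 4x32
Op 2 fold_down: fold axis h@6; visible region now rows[6,8) x cols[0,32) = 2x32
Op 3 fold_left: fold axis v@16; visible region now rows[6,8) x cols[0,16) = 2x16
Op 4 fold_down: fold axis h@7; visible region now rows[7,8) x cols[0,16) = 1x16
Op 5 cut(0, 6): punch at orig (7,6); cuts so far [(7, 6)]; region rows[7,8) x cols[0,16) = 1x16
Op 6 cut(0, 13): punch at orig (7,13); cuts so far [(7, 6), (7, 13)]; region rows[7,8) x cols[0,16) = 1x16
Op 7 cut(0, 2): punch at orig (7,2); cuts so far [(7, 2), (7, 6), (7, 13)]; region rows[7,8) x cols[0,16) = 1x16
Unfold 1 (reflect across h@7): 6 holes -> [(6, 2), (6, 6), (6, 13), (7, 2), (7, 6), (7, 13)]
Unfold 2 (reflect across v@16): 12 holes -> [(6, 2), (6, 6), (6, 13), (6, 18), (6, 25), (6, 29), (7, 2), (7, 6), (7, 13), (7, 18), (7, 25), (7, 29)]
Unfold 3 (reflect across h@6): 24 holes -> [(4, 2), (4, 6), (4, 13), (4, 18), (4, 25), (4, 29), (5, 2), (5, 6), (5, 13), (5, 18), (5, 25), (5, 29), (6, 2), (6, 6), (6, 13), (6, 18), (6, 25), (6, 29), (7, 2), (7, 6), (7, 13), (7, 18), (7, 25), (7, 29)]
Unfold 4 (reflect across h@4): 48 holes -> [(0, 2), (0, 6), (0, 13), (0, 18), (0, 25), (0, 29), (1, 2), (1, 6), (1, 13), (1, 18), (1, 25), (1, 29), (2, 2), (2, 6), (2, 13), (2, 18), (2, 25), (2, 29), (3, 2), (3, 6), (3, 13), (3, 18), (3, 25), (3, 29), (4, 2), (4, 6), (4, 13), (4, 18), (4, 25), (4, 29), (5, 2), (5, 6), (5, 13), (5, 18), (5, 25), (5, 29), (6, 2), (6, 6), (6, 13), (6, 18), (6, 25), (6, 29), (7, 2), (7, 6), (7, 13), (7, 18), (7, 25), (7, 29)]

Answer: 48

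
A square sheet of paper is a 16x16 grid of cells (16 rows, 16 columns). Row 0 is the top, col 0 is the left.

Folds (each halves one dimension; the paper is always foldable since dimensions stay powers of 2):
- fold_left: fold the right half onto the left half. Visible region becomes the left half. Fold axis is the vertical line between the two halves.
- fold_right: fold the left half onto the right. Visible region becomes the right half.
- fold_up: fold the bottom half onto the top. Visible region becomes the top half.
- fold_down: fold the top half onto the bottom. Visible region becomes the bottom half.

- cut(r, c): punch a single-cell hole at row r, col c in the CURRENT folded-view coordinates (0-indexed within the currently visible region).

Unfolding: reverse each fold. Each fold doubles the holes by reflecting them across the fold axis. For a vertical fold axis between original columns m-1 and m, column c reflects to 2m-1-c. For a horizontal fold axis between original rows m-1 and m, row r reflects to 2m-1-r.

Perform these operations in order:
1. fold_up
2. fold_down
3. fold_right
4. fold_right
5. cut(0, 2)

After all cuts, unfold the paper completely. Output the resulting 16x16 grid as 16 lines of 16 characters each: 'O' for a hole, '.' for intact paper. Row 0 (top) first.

Op 1 fold_up: fold axis h@8; visible region now rows[0,8) x cols[0,16) = 8x16
Op 2 fold_down: fold axis h@4; visible region now rows[4,8) x cols[0,16) = 4x16
Op 3 fold_right: fold axis v@8; visible region now rows[4,8) x cols[8,16) = 4x8
Op 4 fold_right: fold axis v@12; visible region now rows[4,8) x cols[12,16) = 4x4
Op 5 cut(0, 2): punch at orig (4,14); cuts so far [(4, 14)]; region rows[4,8) x cols[12,16) = 4x4
Unfold 1 (reflect across v@12): 2 holes -> [(4, 9), (4, 14)]
Unfold 2 (reflect across v@8): 4 holes -> [(4, 1), (4, 6), (4, 9), (4, 14)]
Unfold 3 (reflect across h@4): 8 holes -> [(3, 1), (3, 6), (3, 9), (3, 14), (4, 1), (4, 6), (4, 9), (4, 14)]
Unfold 4 (reflect across h@8): 16 holes -> [(3, 1), (3, 6), (3, 9), (3, 14), (4, 1), (4, 6), (4, 9), (4, 14), (11, 1), (11, 6), (11, 9), (11, 14), (12, 1), (12, 6), (12, 9), (12, 14)]

Answer: ................
................
................
.O....O..O....O.
.O....O..O....O.
................
................
................
................
................
................
.O....O..O....O.
.O....O..O....O.
................
................
................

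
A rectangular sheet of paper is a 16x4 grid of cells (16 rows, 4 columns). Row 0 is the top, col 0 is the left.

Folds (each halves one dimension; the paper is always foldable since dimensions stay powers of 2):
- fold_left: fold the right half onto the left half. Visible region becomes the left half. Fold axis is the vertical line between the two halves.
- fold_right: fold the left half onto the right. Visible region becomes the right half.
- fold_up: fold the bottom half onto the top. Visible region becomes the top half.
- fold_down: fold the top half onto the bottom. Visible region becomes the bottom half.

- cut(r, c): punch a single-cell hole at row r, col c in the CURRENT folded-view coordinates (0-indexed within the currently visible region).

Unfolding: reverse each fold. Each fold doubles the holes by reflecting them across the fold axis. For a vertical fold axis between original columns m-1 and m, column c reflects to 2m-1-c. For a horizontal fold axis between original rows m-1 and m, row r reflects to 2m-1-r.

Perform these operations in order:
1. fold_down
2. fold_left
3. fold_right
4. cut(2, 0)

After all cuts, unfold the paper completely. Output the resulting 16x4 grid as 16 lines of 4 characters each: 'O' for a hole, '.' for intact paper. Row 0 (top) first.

Answer: ....
....
....
....
....
OOOO
....
....
....
....
OOOO
....
....
....
....
....

Derivation:
Op 1 fold_down: fold axis h@8; visible region now rows[8,16) x cols[0,4) = 8x4
Op 2 fold_left: fold axis v@2; visible region now rows[8,16) x cols[0,2) = 8x2
Op 3 fold_right: fold axis v@1; visible region now rows[8,16) x cols[1,2) = 8x1
Op 4 cut(2, 0): punch at orig (10,1); cuts so far [(10, 1)]; region rows[8,16) x cols[1,2) = 8x1
Unfold 1 (reflect across v@1): 2 holes -> [(10, 0), (10, 1)]
Unfold 2 (reflect across v@2): 4 holes -> [(10, 0), (10, 1), (10, 2), (10, 3)]
Unfold 3 (reflect across h@8): 8 holes -> [(5, 0), (5, 1), (5, 2), (5, 3), (10, 0), (10, 1), (10, 2), (10, 3)]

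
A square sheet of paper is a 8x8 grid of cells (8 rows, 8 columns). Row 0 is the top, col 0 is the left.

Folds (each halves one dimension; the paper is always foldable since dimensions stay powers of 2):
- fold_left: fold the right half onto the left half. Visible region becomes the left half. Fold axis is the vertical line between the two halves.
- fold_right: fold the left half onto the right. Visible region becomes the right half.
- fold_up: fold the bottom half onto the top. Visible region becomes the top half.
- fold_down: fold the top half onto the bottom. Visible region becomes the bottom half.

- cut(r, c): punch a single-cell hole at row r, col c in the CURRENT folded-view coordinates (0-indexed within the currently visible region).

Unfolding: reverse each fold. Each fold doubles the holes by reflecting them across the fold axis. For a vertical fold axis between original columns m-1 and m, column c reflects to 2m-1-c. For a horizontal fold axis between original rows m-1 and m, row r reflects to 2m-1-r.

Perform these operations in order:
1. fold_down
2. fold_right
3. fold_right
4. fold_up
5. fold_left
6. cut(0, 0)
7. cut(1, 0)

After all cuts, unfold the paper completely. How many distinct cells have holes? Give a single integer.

Op 1 fold_down: fold axis h@4; visible region now rows[4,8) x cols[0,8) = 4x8
Op 2 fold_right: fold axis v@4; visible region now rows[4,8) x cols[4,8) = 4x4
Op 3 fold_right: fold axis v@6; visible region now rows[4,8) x cols[6,8) = 4x2
Op 4 fold_up: fold axis h@6; visible region now rows[4,6) x cols[6,8) = 2x2
Op 5 fold_left: fold axis v@7; visible region now rows[4,6) x cols[6,7) = 2x1
Op 6 cut(0, 0): punch at orig (4,6); cuts so far [(4, 6)]; region rows[4,6) x cols[6,7) = 2x1
Op 7 cut(1, 0): punch at orig (5,6); cuts so far [(4, 6), (5, 6)]; region rows[4,6) x cols[6,7) = 2x1
Unfold 1 (reflect across v@7): 4 holes -> [(4, 6), (4, 7), (5, 6), (5, 7)]
Unfold 2 (reflect across h@6): 8 holes -> [(4, 6), (4, 7), (5, 6), (5, 7), (6, 6), (6, 7), (7, 6), (7, 7)]
Unfold 3 (reflect across v@6): 16 holes -> [(4, 4), (4, 5), (4, 6), (4, 7), (5, 4), (5, 5), (5, 6), (5, 7), (6, 4), (6, 5), (6, 6), (6, 7), (7, 4), (7, 5), (7, 6), (7, 7)]
Unfold 4 (reflect across v@4): 32 holes -> [(4, 0), (4, 1), (4, 2), (4, 3), (4, 4), (4, 5), (4, 6), (4, 7), (5, 0), (5, 1), (5, 2), (5, 3), (5, 4), (5, 5), (5, 6), (5, 7), (6, 0), (6, 1), (6, 2), (6, 3), (6, 4), (6, 5), (6, 6), (6, 7), (7, 0), (7, 1), (7, 2), (7, 3), (7, 4), (7, 5), (7, 6), (7, 7)]
Unfold 5 (reflect across h@4): 64 holes -> [(0, 0), (0, 1), (0, 2), (0, 3), (0, 4), (0, 5), (0, 6), (0, 7), (1, 0), (1, 1), (1, 2), (1, 3), (1, 4), (1, 5), (1, 6), (1, 7), (2, 0), (2, 1), (2, 2), (2, 3), (2, 4), (2, 5), (2, 6), (2, 7), (3, 0), (3, 1), (3, 2), (3, 3), (3, 4), (3, 5), (3, 6), (3, 7), (4, 0), (4, 1), (4, 2), (4, 3), (4, 4), (4, 5), (4, 6), (4, 7), (5, 0), (5, 1), (5, 2), (5, 3), (5, 4), (5, 5), (5, 6), (5, 7), (6, 0), (6, 1), (6, 2), (6, 3), (6, 4), (6, 5), (6, 6), (6, 7), (7, 0), (7, 1), (7, 2), (7, 3), (7, 4), (7, 5), (7, 6), (7, 7)]

Answer: 64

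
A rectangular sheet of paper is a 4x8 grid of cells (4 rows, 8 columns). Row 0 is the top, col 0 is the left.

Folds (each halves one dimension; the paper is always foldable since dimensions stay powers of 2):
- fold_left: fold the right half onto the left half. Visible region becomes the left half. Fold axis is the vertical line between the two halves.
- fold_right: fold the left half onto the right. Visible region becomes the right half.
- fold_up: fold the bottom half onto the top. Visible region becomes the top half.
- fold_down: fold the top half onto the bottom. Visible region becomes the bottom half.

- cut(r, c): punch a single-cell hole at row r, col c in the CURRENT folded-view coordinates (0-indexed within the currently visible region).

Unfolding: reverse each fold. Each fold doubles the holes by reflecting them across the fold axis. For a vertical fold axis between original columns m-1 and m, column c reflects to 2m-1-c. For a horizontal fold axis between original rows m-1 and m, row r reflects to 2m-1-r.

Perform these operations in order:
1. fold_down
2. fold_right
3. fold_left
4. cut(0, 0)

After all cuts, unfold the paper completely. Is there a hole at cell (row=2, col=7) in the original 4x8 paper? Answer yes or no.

Op 1 fold_down: fold axis h@2; visible region now rows[2,4) x cols[0,8) = 2x8
Op 2 fold_right: fold axis v@4; visible region now rows[2,4) x cols[4,8) = 2x4
Op 3 fold_left: fold axis v@6; visible region now rows[2,4) x cols[4,6) = 2x2
Op 4 cut(0, 0): punch at orig (2,4); cuts so far [(2, 4)]; region rows[2,4) x cols[4,6) = 2x2
Unfold 1 (reflect across v@6): 2 holes -> [(2, 4), (2, 7)]
Unfold 2 (reflect across v@4): 4 holes -> [(2, 0), (2, 3), (2, 4), (2, 7)]
Unfold 3 (reflect across h@2): 8 holes -> [(1, 0), (1, 3), (1, 4), (1, 7), (2, 0), (2, 3), (2, 4), (2, 7)]
Holes: [(1, 0), (1, 3), (1, 4), (1, 7), (2, 0), (2, 3), (2, 4), (2, 7)]

Answer: yes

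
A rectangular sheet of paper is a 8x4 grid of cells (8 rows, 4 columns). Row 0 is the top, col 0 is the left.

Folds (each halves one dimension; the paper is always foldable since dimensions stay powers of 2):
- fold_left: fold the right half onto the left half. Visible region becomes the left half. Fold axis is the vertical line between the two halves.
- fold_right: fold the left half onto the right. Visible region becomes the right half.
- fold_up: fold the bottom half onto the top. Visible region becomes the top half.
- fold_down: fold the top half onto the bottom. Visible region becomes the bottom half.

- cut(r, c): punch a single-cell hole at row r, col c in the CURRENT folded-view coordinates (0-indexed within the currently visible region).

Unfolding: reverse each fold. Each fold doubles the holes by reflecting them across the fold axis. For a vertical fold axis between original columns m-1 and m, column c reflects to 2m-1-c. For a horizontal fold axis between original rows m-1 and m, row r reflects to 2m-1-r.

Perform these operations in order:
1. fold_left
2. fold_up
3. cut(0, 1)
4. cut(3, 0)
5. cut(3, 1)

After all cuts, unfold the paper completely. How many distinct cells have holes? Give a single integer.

Op 1 fold_left: fold axis v@2; visible region now rows[0,8) x cols[0,2) = 8x2
Op 2 fold_up: fold axis h@4; visible region now rows[0,4) x cols[0,2) = 4x2
Op 3 cut(0, 1): punch at orig (0,1); cuts so far [(0, 1)]; region rows[0,4) x cols[0,2) = 4x2
Op 4 cut(3, 0): punch at orig (3,0); cuts so far [(0, 1), (3, 0)]; region rows[0,4) x cols[0,2) = 4x2
Op 5 cut(3, 1): punch at orig (3,1); cuts so far [(0, 1), (3, 0), (3, 1)]; region rows[0,4) x cols[0,2) = 4x2
Unfold 1 (reflect across h@4): 6 holes -> [(0, 1), (3, 0), (3, 1), (4, 0), (4, 1), (7, 1)]
Unfold 2 (reflect across v@2): 12 holes -> [(0, 1), (0, 2), (3, 0), (3, 1), (3, 2), (3, 3), (4, 0), (4, 1), (4, 2), (4, 3), (7, 1), (7, 2)]

Answer: 12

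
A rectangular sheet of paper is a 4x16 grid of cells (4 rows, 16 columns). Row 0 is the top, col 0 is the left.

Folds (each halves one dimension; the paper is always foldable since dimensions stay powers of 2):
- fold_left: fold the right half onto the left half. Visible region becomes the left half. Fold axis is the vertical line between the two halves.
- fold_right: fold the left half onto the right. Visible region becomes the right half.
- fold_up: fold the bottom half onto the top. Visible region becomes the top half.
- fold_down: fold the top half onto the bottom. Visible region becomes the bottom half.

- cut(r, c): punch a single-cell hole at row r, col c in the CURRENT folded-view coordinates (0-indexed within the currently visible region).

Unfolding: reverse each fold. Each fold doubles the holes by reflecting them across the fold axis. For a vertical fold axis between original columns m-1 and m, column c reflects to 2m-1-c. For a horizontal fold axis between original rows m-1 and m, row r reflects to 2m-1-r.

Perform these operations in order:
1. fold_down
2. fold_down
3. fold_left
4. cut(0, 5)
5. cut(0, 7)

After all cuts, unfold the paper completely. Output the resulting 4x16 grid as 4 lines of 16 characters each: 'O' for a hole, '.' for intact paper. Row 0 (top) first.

Op 1 fold_down: fold axis h@2; visible region now rows[2,4) x cols[0,16) = 2x16
Op 2 fold_down: fold axis h@3; visible region now rows[3,4) x cols[0,16) = 1x16
Op 3 fold_left: fold axis v@8; visible region now rows[3,4) x cols[0,8) = 1x8
Op 4 cut(0, 5): punch at orig (3,5); cuts so far [(3, 5)]; region rows[3,4) x cols[0,8) = 1x8
Op 5 cut(0, 7): punch at orig (3,7); cuts so far [(3, 5), (3, 7)]; region rows[3,4) x cols[0,8) = 1x8
Unfold 1 (reflect across v@8): 4 holes -> [(3, 5), (3, 7), (3, 8), (3, 10)]
Unfold 2 (reflect across h@3): 8 holes -> [(2, 5), (2, 7), (2, 8), (2, 10), (3, 5), (3, 7), (3, 8), (3, 10)]
Unfold 3 (reflect across h@2): 16 holes -> [(0, 5), (0, 7), (0, 8), (0, 10), (1, 5), (1, 7), (1, 8), (1, 10), (2, 5), (2, 7), (2, 8), (2, 10), (3, 5), (3, 7), (3, 8), (3, 10)]

Answer: .....O.OO.O.....
.....O.OO.O.....
.....O.OO.O.....
.....O.OO.O.....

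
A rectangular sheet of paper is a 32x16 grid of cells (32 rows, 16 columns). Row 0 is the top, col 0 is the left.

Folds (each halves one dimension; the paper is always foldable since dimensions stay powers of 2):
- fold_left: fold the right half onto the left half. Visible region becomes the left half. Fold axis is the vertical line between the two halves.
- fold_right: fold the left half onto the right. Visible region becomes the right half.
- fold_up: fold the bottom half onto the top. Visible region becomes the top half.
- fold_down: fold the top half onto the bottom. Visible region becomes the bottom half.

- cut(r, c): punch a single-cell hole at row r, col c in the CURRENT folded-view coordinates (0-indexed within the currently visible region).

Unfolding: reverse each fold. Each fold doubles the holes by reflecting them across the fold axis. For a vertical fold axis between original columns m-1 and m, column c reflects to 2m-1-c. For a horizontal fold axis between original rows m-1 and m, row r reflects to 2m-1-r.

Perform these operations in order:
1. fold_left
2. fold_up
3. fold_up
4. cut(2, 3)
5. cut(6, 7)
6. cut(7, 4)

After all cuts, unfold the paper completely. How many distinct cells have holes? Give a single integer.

Op 1 fold_left: fold axis v@8; visible region now rows[0,32) x cols[0,8) = 32x8
Op 2 fold_up: fold axis h@16; visible region now rows[0,16) x cols[0,8) = 16x8
Op 3 fold_up: fold axis h@8; visible region now rows[0,8) x cols[0,8) = 8x8
Op 4 cut(2, 3): punch at orig (2,3); cuts so far [(2, 3)]; region rows[0,8) x cols[0,8) = 8x8
Op 5 cut(6, 7): punch at orig (6,7); cuts so far [(2, 3), (6, 7)]; region rows[0,8) x cols[0,8) = 8x8
Op 6 cut(7, 4): punch at orig (7,4); cuts so far [(2, 3), (6, 7), (7, 4)]; region rows[0,8) x cols[0,8) = 8x8
Unfold 1 (reflect across h@8): 6 holes -> [(2, 3), (6, 7), (7, 4), (8, 4), (9, 7), (13, 3)]
Unfold 2 (reflect across h@16): 12 holes -> [(2, 3), (6, 7), (7, 4), (8, 4), (9, 7), (13, 3), (18, 3), (22, 7), (23, 4), (24, 4), (25, 7), (29, 3)]
Unfold 3 (reflect across v@8): 24 holes -> [(2, 3), (2, 12), (6, 7), (6, 8), (7, 4), (7, 11), (8, 4), (8, 11), (9, 7), (9, 8), (13, 3), (13, 12), (18, 3), (18, 12), (22, 7), (22, 8), (23, 4), (23, 11), (24, 4), (24, 11), (25, 7), (25, 8), (29, 3), (29, 12)]

Answer: 24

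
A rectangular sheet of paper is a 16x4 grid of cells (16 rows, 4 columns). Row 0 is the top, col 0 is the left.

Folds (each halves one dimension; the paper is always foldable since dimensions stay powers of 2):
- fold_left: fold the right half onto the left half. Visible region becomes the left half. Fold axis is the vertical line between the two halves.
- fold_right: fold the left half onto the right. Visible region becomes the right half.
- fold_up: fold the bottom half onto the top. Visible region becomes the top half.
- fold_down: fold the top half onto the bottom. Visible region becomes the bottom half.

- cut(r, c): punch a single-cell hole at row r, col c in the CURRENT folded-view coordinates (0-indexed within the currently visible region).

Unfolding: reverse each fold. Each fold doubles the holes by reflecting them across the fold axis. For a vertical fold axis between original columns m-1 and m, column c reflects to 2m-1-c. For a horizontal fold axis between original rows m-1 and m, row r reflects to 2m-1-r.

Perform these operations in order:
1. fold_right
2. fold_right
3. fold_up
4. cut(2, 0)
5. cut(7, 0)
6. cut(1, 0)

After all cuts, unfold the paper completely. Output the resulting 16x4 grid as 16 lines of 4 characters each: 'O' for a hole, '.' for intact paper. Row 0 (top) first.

Op 1 fold_right: fold axis v@2; visible region now rows[0,16) x cols[2,4) = 16x2
Op 2 fold_right: fold axis v@3; visible region now rows[0,16) x cols[3,4) = 16x1
Op 3 fold_up: fold axis h@8; visible region now rows[0,8) x cols[3,4) = 8x1
Op 4 cut(2, 0): punch at orig (2,3); cuts so far [(2, 3)]; region rows[0,8) x cols[3,4) = 8x1
Op 5 cut(7, 0): punch at orig (7,3); cuts so far [(2, 3), (7, 3)]; region rows[0,8) x cols[3,4) = 8x1
Op 6 cut(1, 0): punch at orig (1,3); cuts so far [(1, 3), (2, 3), (7, 3)]; region rows[0,8) x cols[3,4) = 8x1
Unfold 1 (reflect across h@8): 6 holes -> [(1, 3), (2, 3), (7, 3), (8, 3), (13, 3), (14, 3)]
Unfold 2 (reflect across v@3): 12 holes -> [(1, 2), (1, 3), (2, 2), (2, 3), (7, 2), (7, 3), (8, 2), (8, 3), (13, 2), (13, 3), (14, 2), (14, 3)]
Unfold 3 (reflect across v@2): 24 holes -> [(1, 0), (1, 1), (1, 2), (1, 3), (2, 0), (2, 1), (2, 2), (2, 3), (7, 0), (7, 1), (7, 2), (7, 3), (8, 0), (8, 1), (8, 2), (8, 3), (13, 0), (13, 1), (13, 2), (13, 3), (14, 0), (14, 1), (14, 2), (14, 3)]

Answer: ....
OOOO
OOOO
....
....
....
....
OOOO
OOOO
....
....
....
....
OOOO
OOOO
....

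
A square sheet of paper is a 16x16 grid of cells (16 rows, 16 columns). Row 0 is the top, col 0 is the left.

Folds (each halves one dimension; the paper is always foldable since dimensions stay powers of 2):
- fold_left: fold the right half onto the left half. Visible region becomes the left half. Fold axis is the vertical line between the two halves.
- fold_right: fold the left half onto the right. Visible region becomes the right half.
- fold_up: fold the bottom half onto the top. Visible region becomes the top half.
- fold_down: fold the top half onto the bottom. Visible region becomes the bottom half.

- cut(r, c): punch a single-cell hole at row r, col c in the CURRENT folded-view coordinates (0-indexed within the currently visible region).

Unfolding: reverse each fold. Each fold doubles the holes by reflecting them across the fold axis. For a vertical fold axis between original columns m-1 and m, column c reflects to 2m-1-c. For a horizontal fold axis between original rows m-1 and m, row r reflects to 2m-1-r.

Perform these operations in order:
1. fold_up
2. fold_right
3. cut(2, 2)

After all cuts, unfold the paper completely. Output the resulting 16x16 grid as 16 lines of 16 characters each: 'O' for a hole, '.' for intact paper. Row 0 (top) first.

Answer: ................
................
.....O....O.....
................
................
................
................
................
................
................
................
................
................
.....O....O.....
................
................

Derivation:
Op 1 fold_up: fold axis h@8; visible region now rows[0,8) x cols[0,16) = 8x16
Op 2 fold_right: fold axis v@8; visible region now rows[0,8) x cols[8,16) = 8x8
Op 3 cut(2, 2): punch at orig (2,10); cuts so far [(2, 10)]; region rows[0,8) x cols[8,16) = 8x8
Unfold 1 (reflect across v@8): 2 holes -> [(2, 5), (2, 10)]
Unfold 2 (reflect across h@8): 4 holes -> [(2, 5), (2, 10), (13, 5), (13, 10)]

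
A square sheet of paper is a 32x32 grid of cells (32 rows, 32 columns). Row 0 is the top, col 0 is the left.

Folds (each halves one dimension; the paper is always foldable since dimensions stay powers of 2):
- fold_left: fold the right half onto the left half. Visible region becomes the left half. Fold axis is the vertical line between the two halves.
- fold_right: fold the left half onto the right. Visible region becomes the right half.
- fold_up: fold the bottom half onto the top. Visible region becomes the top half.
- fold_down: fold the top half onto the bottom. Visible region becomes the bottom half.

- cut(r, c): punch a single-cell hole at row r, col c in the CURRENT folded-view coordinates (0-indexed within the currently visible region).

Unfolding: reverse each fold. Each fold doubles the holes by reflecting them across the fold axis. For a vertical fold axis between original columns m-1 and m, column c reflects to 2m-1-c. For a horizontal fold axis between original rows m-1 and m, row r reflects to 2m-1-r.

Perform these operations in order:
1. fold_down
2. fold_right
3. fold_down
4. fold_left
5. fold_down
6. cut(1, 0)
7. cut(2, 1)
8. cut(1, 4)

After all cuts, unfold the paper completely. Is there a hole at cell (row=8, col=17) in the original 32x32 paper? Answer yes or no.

Op 1 fold_down: fold axis h@16; visible region now rows[16,32) x cols[0,32) = 16x32
Op 2 fold_right: fold axis v@16; visible region now rows[16,32) x cols[16,32) = 16x16
Op 3 fold_down: fold axis h@24; visible region now rows[24,32) x cols[16,32) = 8x16
Op 4 fold_left: fold axis v@24; visible region now rows[24,32) x cols[16,24) = 8x8
Op 5 fold_down: fold axis h@28; visible region now rows[28,32) x cols[16,24) = 4x8
Op 6 cut(1, 0): punch at orig (29,16); cuts so far [(29, 16)]; region rows[28,32) x cols[16,24) = 4x8
Op 7 cut(2, 1): punch at orig (30,17); cuts so far [(29, 16), (30, 17)]; region rows[28,32) x cols[16,24) = 4x8
Op 8 cut(1, 4): punch at orig (29,20); cuts so far [(29, 16), (29, 20), (30, 17)]; region rows[28,32) x cols[16,24) = 4x8
Unfold 1 (reflect across h@28): 6 holes -> [(25, 17), (26, 16), (26, 20), (29, 16), (29, 20), (30, 17)]
Unfold 2 (reflect across v@24): 12 holes -> [(25, 17), (25, 30), (26, 16), (26, 20), (26, 27), (26, 31), (29, 16), (29, 20), (29, 27), (29, 31), (30, 17), (30, 30)]
Unfold 3 (reflect across h@24): 24 holes -> [(17, 17), (17, 30), (18, 16), (18, 20), (18, 27), (18, 31), (21, 16), (21, 20), (21, 27), (21, 31), (22, 17), (22, 30), (25, 17), (25, 30), (26, 16), (26, 20), (26, 27), (26, 31), (29, 16), (29, 20), (29, 27), (29, 31), (30, 17), (30, 30)]
Unfold 4 (reflect across v@16): 48 holes -> [(17, 1), (17, 14), (17, 17), (17, 30), (18, 0), (18, 4), (18, 11), (18, 15), (18, 16), (18, 20), (18, 27), (18, 31), (21, 0), (21, 4), (21, 11), (21, 15), (21, 16), (21, 20), (21, 27), (21, 31), (22, 1), (22, 14), (22, 17), (22, 30), (25, 1), (25, 14), (25, 17), (25, 30), (26, 0), (26, 4), (26, 11), (26, 15), (26, 16), (26, 20), (26, 27), (26, 31), (29, 0), (29, 4), (29, 11), (29, 15), (29, 16), (29, 20), (29, 27), (29, 31), (30, 1), (30, 14), (30, 17), (30, 30)]
Unfold 5 (reflect across h@16): 96 holes -> [(1, 1), (1, 14), (1, 17), (1, 30), (2, 0), (2, 4), (2, 11), (2, 15), (2, 16), (2, 20), (2, 27), (2, 31), (5, 0), (5, 4), (5, 11), (5, 15), (5, 16), (5, 20), (5, 27), (5, 31), (6, 1), (6, 14), (6, 17), (6, 30), (9, 1), (9, 14), (9, 17), (9, 30), (10, 0), (10, 4), (10, 11), (10, 15), (10, 16), (10, 20), (10, 27), (10, 31), (13, 0), (13, 4), (13, 11), (13, 15), (13, 16), (13, 20), (13, 27), (13, 31), (14, 1), (14, 14), (14, 17), (14, 30), (17, 1), (17, 14), (17, 17), (17, 30), (18, 0), (18, 4), (18, 11), (18, 15), (18, 16), (18, 20), (18, 27), (18, 31), (21, 0), (21, 4), (21, 11), (21, 15), (21, 16), (21, 20), (21, 27), (21, 31), (22, 1), (22, 14), (22, 17), (22, 30), (25, 1), (25, 14), (25, 17), (25, 30), (26, 0), (26, 4), (26, 11), (26, 15), (26, 16), (26, 20), (26, 27), (26, 31), (29, 0), (29, 4), (29, 11), (29, 15), (29, 16), (29, 20), (29, 27), (29, 31), (30, 1), (30, 14), (30, 17), (30, 30)]
Holes: [(1, 1), (1, 14), (1, 17), (1, 30), (2, 0), (2, 4), (2, 11), (2, 15), (2, 16), (2, 20), (2, 27), (2, 31), (5, 0), (5, 4), (5, 11), (5, 15), (5, 16), (5, 20), (5, 27), (5, 31), (6, 1), (6, 14), (6, 17), (6, 30), (9, 1), (9, 14), (9, 17), (9, 30), (10, 0), (10, 4), (10, 11), (10, 15), (10, 16), (10, 20), (10, 27), (10, 31), (13, 0), (13, 4), (13, 11), (13, 15), (13, 16), (13, 20), (13, 27), (13, 31), (14, 1), (14, 14), (14, 17), (14, 30), (17, 1), (17, 14), (17, 17), (17, 30), (18, 0), (18, 4), (18, 11), (18, 15), (18, 16), (18, 20), (18, 27), (18, 31), (21, 0), (21, 4), (21, 11), (21, 15), (21, 16), (21, 20), (21, 27), (21, 31), (22, 1), (22, 14), (22, 17), (22, 30), (25, 1), (25, 14), (25, 17), (25, 30), (26, 0), (26, 4), (26, 11), (26, 15), (26, 16), (26, 20), (26, 27), (26, 31), (29, 0), (29, 4), (29, 11), (29, 15), (29, 16), (29, 20), (29, 27), (29, 31), (30, 1), (30, 14), (30, 17), (30, 30)]

Answer: no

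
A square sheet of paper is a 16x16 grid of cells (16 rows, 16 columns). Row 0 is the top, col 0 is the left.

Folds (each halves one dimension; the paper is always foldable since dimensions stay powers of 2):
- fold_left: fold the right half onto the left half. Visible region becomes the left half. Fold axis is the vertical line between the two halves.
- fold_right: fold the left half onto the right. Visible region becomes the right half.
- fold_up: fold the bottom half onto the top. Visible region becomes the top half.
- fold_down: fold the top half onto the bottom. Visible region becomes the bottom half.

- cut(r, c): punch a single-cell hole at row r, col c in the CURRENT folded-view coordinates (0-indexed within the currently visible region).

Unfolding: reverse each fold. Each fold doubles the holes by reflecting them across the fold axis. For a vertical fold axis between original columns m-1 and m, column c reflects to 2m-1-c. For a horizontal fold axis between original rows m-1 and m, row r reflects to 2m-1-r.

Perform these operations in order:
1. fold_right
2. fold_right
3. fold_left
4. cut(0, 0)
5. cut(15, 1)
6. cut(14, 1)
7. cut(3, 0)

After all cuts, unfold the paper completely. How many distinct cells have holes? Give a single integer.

Op 1 fold_right: fold axis v@8; visible region now rows[0,16) x cols[8,16) = 16x8
Op 2 fold_right: fold axis v@12; visible region now rows[0,16) x cols[12,16) = 16x4
Op 3 fold_left: fold axis v@14; visible region now rows[0,16) x cols[12,14) = 16x2
Op 4 cut(0, 0): punch at orig (0,12); cuts so far [(0, 12)]; region rows[0,16) x cols[12,14) = 16x2
Op 5 cut(15, 1): punch at orig (15,13); cuts so far [(0, 12), (15, 13)]; region rows[0,16) x cols[12,14) = 16x2
Op 6 cut(14, 1): punch at orig (14,13); cuts so far [(0, 12), (14, 13), (15, 13)]; region rows[0,16) x cols[12,14) = 16x2
Op 7 cut(3, 0): punch at orig (3,12); cuts so far [(0, 12), (3, 12), (14, 13), (15, 13)]; region rows[0,16) x cols[12,14) = 16x2
Unfold 1 (reflect across v@14): 8 holes -> [(0, 12), (0, 15), (3, 12), (3, 15), (14, 13), (14, 14), (15, 13), (15, 14)]
Unfold 2 (reflect across v@12): 16 holes -> [(0, 8), (0, 11), (0, 12), (0, 15), (3, 8), (3, 11), (3, 12), (3, 15), (14, 9), (14, 10), (14, 13), (14, 14), (15, 9), (15, 10), (15, 13), (15, 14)]
Unfold 3 (reflect across v@8): 32 holes -> [(0, 0), (0, 3), (0, 4), (0, 7), (0, 8), (0, 11), (0, 12), (0, 15), (3, 0), (3, 3), (3, 4), (3, 7), (3, 8), (3, 11), (3, 12), (3, 15), (14, 1), (14, 2), (14, 5), (14, 6), (14, 9), (14, 10), (14, 13), (14, 14), (15, 1), (15, 2), (15, 5), (15, 6), (15, 9), (15, 10), (15, 13), (15, 14)]

Answer: 32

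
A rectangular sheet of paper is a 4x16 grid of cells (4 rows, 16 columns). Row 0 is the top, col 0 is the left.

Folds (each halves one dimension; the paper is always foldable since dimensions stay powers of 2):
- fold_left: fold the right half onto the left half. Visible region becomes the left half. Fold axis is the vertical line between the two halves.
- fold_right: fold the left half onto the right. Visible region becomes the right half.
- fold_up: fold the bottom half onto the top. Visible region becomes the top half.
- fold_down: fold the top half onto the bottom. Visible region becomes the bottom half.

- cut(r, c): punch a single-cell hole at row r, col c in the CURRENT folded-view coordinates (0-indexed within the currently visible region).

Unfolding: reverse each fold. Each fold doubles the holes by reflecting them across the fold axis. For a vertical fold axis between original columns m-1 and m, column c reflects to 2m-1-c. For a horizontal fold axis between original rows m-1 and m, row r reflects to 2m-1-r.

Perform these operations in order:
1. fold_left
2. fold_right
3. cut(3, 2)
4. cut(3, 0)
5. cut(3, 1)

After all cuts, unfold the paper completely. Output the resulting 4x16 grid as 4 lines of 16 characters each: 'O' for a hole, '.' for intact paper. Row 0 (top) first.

Answer: ................
................
................
.OOOOOO..OOOOOO.

Derivation:
Op 1 fold_left: fold axis v@8; visible region now rows[0,4) x cols[0,8) = 4x8
Op 2 fold_right: fold axis v@4; visible region now rows[0,4) x cols[4,8) = 4x4
Op 3 cut(3, 2): punch at orig (3,6); cuts so far [(3, 6)]; region rows[0,4) x cols[4,8) = 4x4
Op 4 cut(3, 0): punch at orig (3,4); cuts so far [(3, 4), (3, 6)]; region rows[0,4) x cols[4,8) = 4x4
Op 5 cut(3, 1): punch at orig (3,5); cuts so far [(3, 4), (3, 5), (3, 6)]; region rows[0,4) x cols[4,8) = 4x4
Unfold 1 (reflect across v@4): 6 holes -> [(3, 1), (3, 2), (3, 3), (3, 4), (3, 5), (3, 6)]
Unfold 2 (reflect across v@8): 12 holes -> [(3, 1), (3, 2), (3, 3), (3, 4), (3, 5), (3, 6), (3, 9), (3, 10), (3, 11), (3, 12), (3, 13), (3, 14)]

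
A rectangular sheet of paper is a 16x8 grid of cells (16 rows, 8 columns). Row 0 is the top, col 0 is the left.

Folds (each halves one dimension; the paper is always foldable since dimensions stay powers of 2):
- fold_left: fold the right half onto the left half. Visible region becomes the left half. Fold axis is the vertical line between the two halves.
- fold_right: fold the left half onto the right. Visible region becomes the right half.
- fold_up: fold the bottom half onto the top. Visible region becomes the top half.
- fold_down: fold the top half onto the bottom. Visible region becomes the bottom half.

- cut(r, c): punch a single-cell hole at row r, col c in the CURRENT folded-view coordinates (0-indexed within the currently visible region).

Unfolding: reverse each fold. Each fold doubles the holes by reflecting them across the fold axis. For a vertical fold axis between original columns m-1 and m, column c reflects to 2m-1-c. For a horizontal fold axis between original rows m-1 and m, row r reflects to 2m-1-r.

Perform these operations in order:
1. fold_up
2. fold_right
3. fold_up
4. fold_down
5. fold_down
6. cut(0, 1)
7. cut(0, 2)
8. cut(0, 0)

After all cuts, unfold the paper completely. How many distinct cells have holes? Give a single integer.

Op 1 fold_up: fold axis h@8; visible region now rows[0,8) x cols[0,8) = 8x8
Op 2 fold_right: fold axis v@4; visible region now rows[0,8) x cols[4,8) = 8x4
Op 3 fold_up: fold axis h@4; visible region now rows[0,4) x cols[4,8) = 4x4
Op 4 fold_down: fold axis h@2; visible region now rows[2,4) x cols[4,8) = 2x4
Op 5 fold_down: fold axis h@3; visible region now rows[3,4) x cols[4,8) = 1x4
Op 6 cut(0, 1): punch at orig (3,5); cuts so far [(3, 5)]; region rows[3,4) x cols[4,8) = 1x4
Op 7 cut(0, 2): punch at orig (3,6); cuts so far [(3, 5), (3, 6)]; region rows[3,4) x cols[4,8) = 1x4
Op 8 cut(0, 0): punch at orig (3,4); cuts so far [(3, 4), (3, 5), (3, 6)]; region rows[3,4) x cols[4,8) = 1x4
Unfold 1 (reflect across h@3): 6 holes -> [(2, 4), (2, 5), (2, 6), (3, 4), (3, 5), (3, 6)]
Unfold 2 (reflect across h@2): 12 holes -> [(0, 4), (0, 5), (0, 6), (1, 4), (1, 5), (1, 6), (2, 4), (2, 5), (2, 6), (3, 4), (3, 5), (3, 6)]
Unfold 3 (reflect across h@4): 24 holes -> [(0, 4), (0, 5), (0, 6), (1, 4), (1, 5), (1, 6), (2, 4), (2, 5), (2, 6), (3, 4), (3, 5), (3, 6), (4, 4), (4, 5), (4, 6), (5, 4), (5, 5), (5, 6), (6, 4), (6, 5), (6, 6), (7, 4), (7, 5), (7, 6)]
Unfold 4 (reflect across v@4): 48 holes -> [(0, 1), (0, 2), (0, 3), (0, 4), (0, 5), (0, 6), (1, 1), (1, 2), (1, 3), (1, 4), (1, 5), (1, 6), (2, 1), (2, 2), (2, 3), (2, 4), (2, 5), (2, 6), (3, 1), (3, 2), (3, 3), (3, 4), (3, 5), (3, 6), (4, 1), (4, 2), (4, 3), (4, 4), (4, 5), (4, 6), (5, 1), (5, 2), (5, 3), (5, 4), (5, 5), (5, 6), (6, 1), (6, 2), (6, 3), (6, 4), (6, 5), (6, 6), (7, 1), (7, 2), (7, 3), (7, 4), (7, 5), (7, 6)]
Unfold 5 (reflect across h@8): 96 holes -> [(0, 1), (0, 2), (0, 3), (0, 4), (0, 5), (0, 6), (1, 1), (1, 2), (1, 3), (1, 4), (1, 5), (1, 6), (2, 1), (2, 2), (2, 3), (2, 4), (2, 5), (2, 6), (3, 1), (3, 2), (3, 3), (3, 4), (3, 5), (3, 6), (4, 1), (4, 2), (4, 3), (4, 4), (4, 5), (4, 6), (5, 1), (5, 2), (5, 3), (5, 4), (5, 5), (5, 6), (6, 1), (6, 2), (6, 3), (6, 4), (6, 5), (6, 6), (7, 1), (7, 2), (7, 3), (7, 4), (7, 5), (7, 6), (8, 1), (8, 2), (8, 3), (8, 4), (8, 5), (8, 6), (9, 1), (9, 2), (9, 3), (9, 4), (9, 5), (9, 6), (10, 1), (10, 2), (10, 3), (10, 4), (10, 5), (10, 6), (11, 1), (11, 2), (11, 3), (11, 4), (11, 5), (11, 6), (12, 1), (12, 2), (12, 3), (12, 4), (12, 5), (12, 6), (13, 1), (13, 2), (13, 3), (13, 4), (13, 5), (13, 6), (14, 1), (14, 2), (14, 3), (14, 4), (14, 5), (14, 6), (15, 1), (15, 2), (15, 3), (15, 4), (15, 5), (15, 6)]

Answer: 96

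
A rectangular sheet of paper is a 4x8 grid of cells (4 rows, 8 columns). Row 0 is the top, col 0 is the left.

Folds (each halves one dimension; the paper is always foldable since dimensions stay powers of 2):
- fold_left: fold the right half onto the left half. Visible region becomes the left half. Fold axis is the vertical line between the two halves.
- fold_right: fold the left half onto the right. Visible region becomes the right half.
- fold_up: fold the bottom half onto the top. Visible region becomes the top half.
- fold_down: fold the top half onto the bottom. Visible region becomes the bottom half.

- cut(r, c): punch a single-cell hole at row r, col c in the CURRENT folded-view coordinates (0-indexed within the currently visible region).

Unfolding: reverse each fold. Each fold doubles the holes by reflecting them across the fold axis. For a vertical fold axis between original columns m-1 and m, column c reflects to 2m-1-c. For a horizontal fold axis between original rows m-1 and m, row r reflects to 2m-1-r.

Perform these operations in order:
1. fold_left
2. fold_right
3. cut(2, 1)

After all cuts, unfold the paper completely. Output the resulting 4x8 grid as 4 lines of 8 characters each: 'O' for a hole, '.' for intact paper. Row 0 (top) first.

Op 1 fold_left: fold axis v@4; visible region now rows[0,4) x cols[0,4) = 4x4
Op 2 fold_right: fold axis v@2; visible region now rows[0,4) x cols[2,4) = 4x2
Op 3 cut(2, 1): punch at orig (2,3); cuts so far [(2, 3)]; region rows[0,4) x cols[2,4) = 4x2
Unfold 1 (reflect across v@2): 2 holes -> [(2, 0), (2, 3)]
Unfold 2 (reflect across v@4): 4 holes -> [(2, 0), (2, 3), (2, 4), (2, 7)]

Answer: ........
........
O..OO..O
........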